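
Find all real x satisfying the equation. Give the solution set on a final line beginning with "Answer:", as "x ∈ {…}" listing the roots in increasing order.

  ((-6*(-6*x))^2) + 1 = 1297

Step 1. [((-6*(-6*x))^2) + 1 = 1297] +1 is outermost — subtract 1 both sides ⇒ sub: (-6*(-6*x))^2 = 1296.
Step 2. [(-6*(-6*x))^2 = 1296] LHS squared, RHS 1296 ≥ 0: apply √ (±). So sqrt: -6*(-6*x) = 36 or -36.
Step 3. [-6*(-6*x) = 36 or -36] -6 out front; divide by -6. So div: -6*x = -6 or 6.
Step 4. [-6*x = -6 or 6] divide by the outer -6 ⇒ div: x = 1 or -1.

Answer: x ∈ {-1, 1}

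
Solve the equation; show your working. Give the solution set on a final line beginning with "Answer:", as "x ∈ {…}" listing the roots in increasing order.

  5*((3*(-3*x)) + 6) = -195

Step 1. [5*((3*(-3*x)) + 6) = -195] LHS = 5·(…); ÷5 both sides. So div: (3*(-3*x)) + 6 = -39.
Step 2. [(3*(-3*x)) + 6 = -39] 3 divides every term; factor it out. So factor: (-3*x) + 2 = -13.
Step 3. [(-3*x) + 2 = -13] peel the +2: subtract 2 from each side, so sub: -3*x = -15.
Step 4. [-3*x = -15] -3 out front; divide by -3 ⇒ div: x = 5.

Answer: x ∈ {5}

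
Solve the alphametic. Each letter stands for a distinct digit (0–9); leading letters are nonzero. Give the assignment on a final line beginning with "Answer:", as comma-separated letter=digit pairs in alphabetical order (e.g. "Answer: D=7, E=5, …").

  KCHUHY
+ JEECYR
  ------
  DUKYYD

Step 1. [col 1: Y + R ≡ D (mod 10)] R=7 is one option consistent with column 1 (Y + R ≡ D (mod 10), carry-in 0) — take it, so R=7.
Step 2. [col 1: Y + R ≡ D (mod 10)] D=5 is one option consistent with column 1 (Y + R ≡ D (mod 10), carry-in 0) — take it, so D=5.
Step 3. [col 1: Y + R ≡ D (mod 10)] in column 1 we have Y+R≡D with carry-in 0; given R=7, D=5 and digits 5,7 already taken and all letters distinct, that pins Y to 8, so Y=8.
Step 4. [col 2: H + Y ≡ Y (mod 10)] in column 2 we have H+Y≡Y with carry-in 1; given Y=8 and digits 5,7,8 already taken and all letters distinct, that pins H to 9. So H=9.
Step 5. [col 3: U + C ≡ Y (mod 10)] several values work for C in column 3 (U + C ≡ Y (mod 10), carry-in 1); try C=1 ⇒ C=1.
Step 6. [col 3: U + C ≡ Y (mod 10)] column 3: given C=1, Y=8, carry-in 1, and digits 1,5,7,8,9 already taken and all letters distinct, U+C≡Y (mod 10) forces U=6 ⇒ U=6.
Step 7. [col 4: H + E ≡ K (mod 10)] K=3 is one option consistent with column 4 (H + E ≡ K (mod 10), carry-in 0) — take it. So K=3.
Step 8. [col 4: H + E ≡ K (mod 10)] column 4 reads H+E+carry(0)=K with H=9, K=3; with digits 1,3,5,6,7,8,9 already taken and all letters distinct, the only value for E is 4. So E=4.
Step 9. [col 6: K + J ≡ D (mod 10)] from column 6 (K=3, D=5, carry-in 0, digits 1,3,4,5,6,7,8,9 already taken and all letters distinct): J must equal 2, so J=2.

Answer: C=1, D=5, E=4, H=9, J=2, K=3, R=7, U=6, Y=8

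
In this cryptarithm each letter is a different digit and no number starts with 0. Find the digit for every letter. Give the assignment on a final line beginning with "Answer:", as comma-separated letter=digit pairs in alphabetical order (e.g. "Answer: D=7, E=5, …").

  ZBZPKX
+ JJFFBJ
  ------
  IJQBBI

Step 1. [col 1: X + J ≡ I (mod 10)] several values work for I in column 1 (X + J ≡ I (mod 10), carry-in 0); try I=8. So I=8.
Step 2. [col 1: X + J ≡ I (mod 10)] several values work for X in column 1 (X + J ≡ I (mod 10), carry-in 0); try X=5 ⇒ X=5.
Step 3. [col 1: X + J ≡ I (mod 10)] column 1: given X=5, I=8, carry-in 0, and digits 5,8 already taken and all letters distinct, X+J≡I (mod 10) forces J=3 ⇒ J=3.
Step 4. [col 2: K + B ≡ B (mod 10)] column 2: given nothing yet, carry-in 0, and digits 3,5,8 already taken and all letters distinct, K+B≡B (mod 10) forces K=0. So K=0.
Step 5. [col 2: K + B ≡ B (mod 10)] column 2 (K + B ≡ B (mod 10), carry-in 0) doesn't pin B yet; pick B=9 and continue ⇒ B=9.
Step 6. [col 3: P + F ≡ B (mod 10)] no forcing yet in column 3 (carry-in 0); F=7 is free and consistent — try it ⇒ F=7.
Step 7. [col 3: P + F ≡ B (mod 10)] in column 3 we have P+F≡B with carry-in 0; given F=7, B=9 and digits 0,3,5,7,8,9 already taken and all letters distinct, that pins P to 2, so P=2.
Step 8. [col 4: Z + F ≡ Q (mod 10)] column 4: given F=7, carry-in 0, and digits 0,2,3,5,7,8,9 already taken and all letters distinct, Z+F≡Q (mod 10) forces Q=1, so Q=1.
Step 9. [col 4: Z + F ≡ Q (mod 10)] in column 4 we have Z+F≡Q with carry-in 0; given F=7, Q=1 and digits 0,1,2,3,5,7,8,9 already taken and all letters distinct, that pins Z to 4, so Z=4.

Answer: B=9, F=7, I=8, J=3, K=0, P=2, Q=1, X=5, Z=4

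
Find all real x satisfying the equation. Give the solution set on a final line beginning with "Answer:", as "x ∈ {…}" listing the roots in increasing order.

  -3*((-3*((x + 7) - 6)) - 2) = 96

Step 1. [-3*((-3*((x + 7) - 6)) - 2) = 96] -3 out front; divide by -3, so div: (-3*((x + 7) - 6)) - 2 = -32.
Step 2. [(-3*((x + 7) - 6)) - 2 = -32] 2 comes off first (add 2), so sub: -3*((x + 7) - 6) = -30.
Step 3. [-3*((x + 7) - 6) = -30] leading coefficient -3: divide by -3. So div: (x + 7) - 6 = 10.
Step 4. [(x + 7) - 6 = 10] the outer -6 inverts by adding 6 ⇒ sub: x + 7 = 16.
Step 5. [x + 7 = 16] peel the +7: subtract 7 from each side ⇒ sub: x = 9.

Answer: x ∈ {9}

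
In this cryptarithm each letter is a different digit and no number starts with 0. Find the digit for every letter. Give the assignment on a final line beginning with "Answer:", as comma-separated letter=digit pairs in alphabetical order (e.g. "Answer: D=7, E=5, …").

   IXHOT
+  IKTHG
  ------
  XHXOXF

Step 1. [col 1: T + G ≡ F (mod 10)] T=5 is one option consistent with column 1 (T + G ≡ F (mod 10), carry-in 0) — take it. So T=5.
Step 2. [col 1: T + G ≡ F (mod 10)] column 1 (T + G ≡ F (mod 10), carry-in 0) doesn't pin G yet; pick G=9 and continue ⇒ G=9.
Step 3. [X] X is the leading digit of a 6-digit sum of two 5-digit numbers; the final carry is exactly 1. So X=1.
Step 4. [col 1: T + G ≡ F (mod 10)] in column 1 we have T+G≡F with carry-in 0; given T=5, G=9 and digits 1,5,9 already taken and all letters distinct, that pins F to 4. So F=4.
Step 5. [col 2: O + H ≡ X (mod 10)] no forcing yet in column 2 (carry-in 1); H=2 is free and consistent — try it. So H=2.
Step 6. [col 2: O + H ≡ X (mod 10)] column 2: given H=2, X=1, carry-in 1, and digits 1,2,4,5,9 already taken and all letters distinct, O+H≡X (mod 10) forces O=8 ⇒ O=8.
Step 7. [col 4: X + K ≡ X (mod 10)] column 4: given X=1, carry-in 0, and digits 1,2,4,5,8,9 already taken and all letters distinct, X+K≡X (mod 10) forces K=0. So K=0.
Step 8. [col 5: I + I ≡ H (mod 10)] column 5: given H=2, carry-in 0, and digits 0,1,2,4,5,8,9 already taken and all letters distinct, I+I≡H (mod 10) forces I=6, so I=6.

Answer: F=4, G=9, H=2, I=6, K=0, O=8, T=5, X=1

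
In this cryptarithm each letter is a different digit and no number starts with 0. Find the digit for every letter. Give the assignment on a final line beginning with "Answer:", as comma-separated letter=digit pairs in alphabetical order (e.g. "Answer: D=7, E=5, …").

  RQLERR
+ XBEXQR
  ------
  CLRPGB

Step 1. [col 1: R + R ≡ B (mod 10)] column 1 (R + R ≡ B (mod 10), carry-in 0) doesn't pin B yet; pick B=0 and continue. So B=0.
Step 2. [col 1: R + R ≡ B (mod 10)] in column 1 we have R+R≡B with carry-in 0; given B=0 and digits 0 already taken and all letters distinct, that pins R to 5. So R=5.
Step 3. [col 2: R + Q ≡ G (mod 10)] several values work for Q in column 2 (R + Q ≡ G (mod 10), carry-in 1); try Q=7. So Q=7.
Step 4. [col 2: R + Q ≡ G (mod 10)] column 2 reads R+Q+carry(1)=G with R=5, Q=7; with digits 0,5,7 already taken and all letters distinct, the only value for G is 3. So G=3.
Step 5. [col 3: E + X ≡ P (mod 10)] several values work for X in column 3 (E + X ≡ P (mod 10), carry-in 1); try X=4. So X=4.
Step 6. [col 3: E + X ≡ P (mod 10)] column 3 (E + X ≡ P (mod 10), carry-in 1) doesn't pin E yet; pick E=6 and continue. So E=6.
Step 7. [col 3: E + X ≡ P (mod 10)] in column 3 we have E+X≡P with carry-in 1; given E=6, X=4 and digits 0,3,4,5,6,7 already taken and all letters distinct, that pins P to 1 ⇒ P=1.
Step 8. [col 4: L + E ≡ R (mod 10)] in column 4 we have L+E≡R with carry-in 1; given E=6, R=5 and digits 0,1,3,4,5,6,7 already taken and all letters distinct, that pins L to 8. So L=8.
Step 9. [col 6: R + X ≡ C (mod 10)] from column 6 (R=5, X=4, carry-in 0, digits 0,1,3,4,5,6,7,8 already taken and all letters distinct): C must equal 9, so C=9.

Answer: B=0, C=9, E=6, G=3, L=8, P=1, Q=7, R=5, X=4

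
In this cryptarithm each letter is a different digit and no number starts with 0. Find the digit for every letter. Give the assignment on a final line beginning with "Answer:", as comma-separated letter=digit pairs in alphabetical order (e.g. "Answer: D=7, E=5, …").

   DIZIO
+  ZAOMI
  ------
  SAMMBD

Step 1. [col 1: O + I ≡ D (mod 10)] D=3 is one option consistent with column 1 (O + I ≡ D (mod 10), carry-in 0) — take it. So D=3.
Step 2. [S] S is the leading digit of a 6-digit sum of two 5-digit numbers; the final carry is exactly 1, so S=1.
Step 3. [col 1: O + I ≡ D (mod 10)] no forcing yet in column 1 (carry-in 0); I=5 is free and consistent — try it ⇒ I=5.
Step 4. [col 1: O + I ≡ D (mod 10)] from column 1 (I=5, D=3, carry-in 0, digits 1,3,5 already taken and all letters distinct): O must equal 8. So O=8.
Step 5. [col 2: I + M ≡ B (mod 10)] several values work for M in column 2 (I + M ≡ B (mod 10), carry-in 1); try M=6 ⇒ M=6.
Step 6. [col 2: I + M ≡ B (mod 10)] column 2: given I=5, M=6, carry-in 1, and digits 1,3,5,6,8 already taken and all letters distinct, I+M≡B (mod 10) forces B=2 ⇒ B=2.
Step 7. [col 3: Z + O ≡ M (mod 10)] column 3 reads Z+O+carry(1)=M with O=8, M=6; with digits 1,2,3,5,6,8 already taken and all letters distinct, the only value for Z is 7. So Z=7.
Step 8. [col 4: I + A ≡ M (mod 10)] from column 4 (I=5, M=6, carry-in 1, digits 1,2,3,5,6,7,8 already taken and all letters distinct): A must equal 0 ⇒ A=0.

Answer: A=0, B=2, D=3, I=5, M=6, O=8, S=1, Z=7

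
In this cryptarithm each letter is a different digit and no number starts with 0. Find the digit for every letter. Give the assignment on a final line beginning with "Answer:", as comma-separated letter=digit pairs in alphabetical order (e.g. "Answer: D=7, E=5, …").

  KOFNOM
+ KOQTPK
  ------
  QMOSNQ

Step 1. [col 1: M + K ≡ Q (mod 10)] K=4 is one option consistent with column 1 (M + K ≡ Q (mod 10), carry-in 0) — take it, so K=4.
Step 2. [col 1: M + K ≡ Q (mod 10)] column 1 (M + K ≡ Q (mod 10), carry-in 0) doesn't pin Q yet; pick Q=9 and continue, so Q=9.
Step 3. [col 1: M + K ≡ Q (mod 10)] in column 1 we have M+K≡Q with carry-in 0; given K=4, Q=9 and digits 4,9 already taken and all letters distinct, that pins M to 5, so M=5.
Step 4. [col 2: O + P ≡ N (mod 10)] no forcing yet in column 2 (carry-in 0); O=7 is free and consistent — try it ⇒ O=7.
Step 5. [col 2: O + P ≡ N (mod 10)] no forcing yet in column 2 (carry-in 0); N=0 is free and consistent — try it ⇒ N=0.
Step 6. [col 2: O + P ≡ N (mod 10)] column 2 reads O+P+carry(0)=N with O=7, N=0; with digits 0,4,5,7,9 already taken and all letters distinct, the only value for P is 3 ⇒ P=3.
Step 7. [col 3: N + T ≡ S (mod 10)] column 3: given N=0, carry-in 1, and digits 0,3,4,5,7,9 already taken and all letters distinct, N+T≡S (mod 10) forces T=1. So T=1.
Step 8. [col 3: N + T ≡ S (mod 10)] in column 3 we have N+T≡S with carry-in 1; given N=0, T=1 and digits 0,1,3,4,5,7,9 already taken and all letters distinct, that pins S to 2 ⇒ S=2.
Step 9. [col 4: F + Q ≡ O (mod 10)] in column 4 we have F+Q≡O with carry-in 0; given Q=9, O=7 and digits 0,1,2,3,4,5,7,9 already taken and all letters distinct, that pins F to 8, so F=8.

Answer: F=8, K=4, M=5, N=0, O=7, P=3, Q=9, S=2, T=1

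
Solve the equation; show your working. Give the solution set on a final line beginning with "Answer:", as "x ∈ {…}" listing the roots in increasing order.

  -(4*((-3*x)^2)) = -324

Step 1. [-(4*((-3*x)^2)) = -324] LHS negated; negate both sides ⇒ neg: 4*((-3*x)^2) = 324.
Step 2. [4*((-3*x)^2) = 324] 4·(inner) — divide through by 4, so div: (-3*x)^2 = 81.
Step 3. [(-3*x)^2 = 81] 81 ≥ 0, LHS is (·)² — take ±√ ⇒ sqrt: -3*x = 9 or -9.
Step 4. [-3*x = 9 or -9] leading coefficient -3: divide by -3. So div: x = -3 or 3.

Answer: x ∈ {-3, 3}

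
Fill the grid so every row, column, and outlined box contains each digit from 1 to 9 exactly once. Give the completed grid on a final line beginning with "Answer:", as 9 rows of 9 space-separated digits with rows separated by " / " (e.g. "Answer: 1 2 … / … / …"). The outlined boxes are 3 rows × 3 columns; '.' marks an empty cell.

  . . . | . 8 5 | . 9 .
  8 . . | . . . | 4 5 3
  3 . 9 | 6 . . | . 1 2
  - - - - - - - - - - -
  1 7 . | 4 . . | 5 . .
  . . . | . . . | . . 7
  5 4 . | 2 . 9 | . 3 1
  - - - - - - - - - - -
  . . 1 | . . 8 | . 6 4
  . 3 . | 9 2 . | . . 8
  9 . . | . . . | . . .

Step 1. [r8c8∈{7}] nothing but 7 survives at r8c8. So r8c8=7.
Step 2. [r5c4∈{1,3,5,8}] across col 4, 8 lands solely at r5c4 ⇒ r5c4=8.
Step 3. [r9c8∈{2}] r9c8 is down to just 2. So r9c8=2.
Step 4. [r4c3∈{2,3,6,8}] across row 4, 2 lands solely at r4c3 ⇒ r4c3=2.
Step 5. [r5c1∈{6}] r5c1 has the single candidate 6 ⇒ r5c1=6.
Step 6. [r6c5∈{6,7}] row 6 places 7 nowhere but r6c5, so r6c5=7.
Step 7. [r8c3∈{4,5,6}] r8c3 is the only open cell in row 8 admitting 5 ⇒ r8c3=5.
Step 8. [r8c6∈{1,4,6}] 6 has one home in row 8: r8c6, so r8c6=6.
Step 9. [r4c6∈{3}] nothing but 3 survives at r4c6. So r4c6=3.
Step 10. [r1c4∈{1,3,7}] across row 1, 3 lands solely at r1c4 ⇒ r1c4=3.
Step 11. [r1c9∈{6}] nothing but 6 survives at r1c9. So r1c9=6.
Step 12. [r5c5∈{1,5}] row 5 places 5 nowhere but r5c5. So r5c5=5.
Step 13. [r7c2∈{2}] r7c2 has the single candidate 2 ⇒ r7c2=2.
Step 14. [r7c1∈{7}] nothing but 7 survives at r7c1 ⇒ r7c1=7.
Step 15. [r1c7∈{7}] only 7 remains possible at r1c7 ⇒ r1c7=7.
Step 16. [r3c6∈{4,7}] row 3 places 7 nowhere but r3c6. So r3c6=7.
Step 17. [r2c4∈{1}] only 1 remains possible at r2c4. So r2c4=1.
Step 18. [r9c5∈{1,3,4}] across col 5, 1 lands solely at r9c5. So r9c5=1.
Step 19. [r6c3∈{8}] r6c3 is down to just 8 ⇒ r6c3=8.
Step 20. [r7c7∈{3,9}] in row 7, 9 fits only at r7c7 ⇒ r7c7=9.
Step 21. [r2c2∈{6}] nothing but 6 survives at r2c2, so r2c2=6.
Step 22. [r1c3∈{4}] r1c3 is down to just 4. So r1c3=4.
Step 23. [r9c4∈{5,7}] across row 9, 7 lands solely at r9c4. So r9c4=7.
Step 24. [r5c3∈{3}] only 3 remains possible at r5c3 ⇒ r5c3=3.
Step 25. [r9c7∈{3}] r9c7 has the single candidate 3 ⇒ r9c7=3.
Step 26. [r4c8∈{8}] nothing but 8 survives at r4c8. So r4c8=8.
Step 27. [r9c3∈{6}] only 6 remains possible at r9c3 ⇒ r9c3=6.
Step 28. [r8c7∈{1}] nothing but 1 survives at r8c7 ⇒ r8c7=1.
Step 29. [r1c2∈{1}] only 1 remains possible at r1c2. So r1c2=1.
Step 30. [r7c5∈{3}] r7c5 has the single candidate 3, so r7c5=3.
Step 31. [r5c6∈{1}] r5c6 has the single candidate 1. So r5c6=1.
Step 32. [r5c7∈{2}] nothing but 2 survives at r5c7 ⇒ r5c7=2.
Step 33. [r2c5∈{9}] r2c5's peers cover all but 9 ⇒ r2c5=9.
Step 34. [r9c9∈{5}] r9c9 has the single candidate 5. So r9c9=5.
Step 35. [r3c5∈{4}] nothing but 4 survives at r3c5 ⇒ r3c5=4.
Step 36. [r9c6∈{4}] r9c6 has the single candidate 4. So r9c6=4.
Step 37. [r4c5∈{6}] r4c5 is down to just 6 ⇒ r4c5=6.
Step 38. [r3c2∈{5}] r3c2 is down to just 5. So r3c2=5.
Step 39. [r5c2∈{9}] r5c2 has the single candidate 9. So r5c2=9.
Step 40. [r1c1∈{2}] only 2 remains possible at r1c1 ⇒ r1c1=2.
Step 41. [r7c4∈{5}] r7c4 has the single candidate 5, so r7c4=5.
Step 42. [r2c6∈{2}] only 2 remains possible at r2c6. So r2c6=2.
Step 43. [r2c3∈{7}] r2c3 is down to just 7, so r2c3=7.
Step 44. [r8c1∈{4}] nothing but 4 survives at r8c1, so r8c1=4.
Step 45. [r6c7∈{6}] r6c7's peers cover all but 6. So r6c7=6.
Step 46. [r9c2∈{8}] nothing but 8 survives at r9c2. So r9c2=8.
Step 47. [r4c9∈{9}] only 9 remains possible at r4c9, so r4c9=9.
Step 48. [r5c8∈{4}] r5c8 has the single candidate 4, so r5c8=4.
Step 49. [r3c7∈{8}] r3c7 has the single candidate 8, so r3c7=8.

Answer: 2 1 4 3 8 5 7 9 6 / 8 6 7 1 9 2 4 5 3 / 3 5 9 6 4 7 8 1 2 / 1 7 2 4 6 3 5 8 9 / 6 9 3 8 5 1 2 4 7 / 5 4 8 2 7 9 6 3 1 / 7 2 1 5 3 8 9 6 4 / 4 3 5 9 2 6 1 7 8 / 9 8 6 7 1 4 3 2 5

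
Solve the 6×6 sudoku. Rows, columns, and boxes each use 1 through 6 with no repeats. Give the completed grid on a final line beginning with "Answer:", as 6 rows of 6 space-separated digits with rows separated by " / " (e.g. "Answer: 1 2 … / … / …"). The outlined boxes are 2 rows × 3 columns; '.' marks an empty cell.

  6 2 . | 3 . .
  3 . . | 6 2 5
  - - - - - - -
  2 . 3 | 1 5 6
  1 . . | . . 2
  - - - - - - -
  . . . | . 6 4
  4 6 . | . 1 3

Step 1. [r1c3∈{1,4,5}] r1c3 is the only open cell in row 1 admitting 5 ⇒ r1c3=5.
Step 2. [r4c4∈{4}] nothing but 4 survives at r4c4, so r4c4=4.
Step 3. [r5c2∈{1,3,5}] in row 5, 3 fits only at r5c2, so r5c2=3.
Step 4. [r2c3∈{1,4}] in col 3, 4 fits only at r2c3 ⇒ r2c3=4.
Step 5. [r6c4∈{2,5}] 5 has one home in row 6: r6c4 ⇒ r6c4=5.
Step 6. [r5c4∈{2}] nothing but 2 survives at r5c4, so r5c4=2.
Step 7. [r1c5∈{4}] r1c5 has the single candidate 4 ⇒ r1c5=4.
Step 8. [r3c2∈{4}] only 4 remains possible at r3c2. So r3c2=4.
Step 9. [r1c6∈{1}] r1c6's peers cover all but 1 ⇒ r1c6=1.
Step 10. [r5c1∈{5}] only 5 remains possible at r5c1 ⇒ r5c1=5.
Step 11. [r4c2∈{5}] r4c2 is down to just 5. So r4c2=5.
Step 12. [r4c5∈{3}] nothing but 3 survives at r4c5, so r4c5=3.
Step 13. [r5c3∈{1}] r5c3 has the single candidate 1. So r5c3=1.
Step 14. [r4c3∈{6}] nothing but 6 survives at r4c3 ⇒ r4c3=6.
Step 15. [r2c2∈{1}] r2c2 is down to just 1, so r2c2=1.
Step 16. [r6c3∈{2}] nothing but 2 survives at r6c3. So r6c3=2.

Answer: 6 2 5 3 4 1 / 3 1 4 6 2 5 / 2 4 3 1 5 6 / 1 5 6 4 3 2 / 5 3 1 2 6 4 / 4 6 2 5 1 3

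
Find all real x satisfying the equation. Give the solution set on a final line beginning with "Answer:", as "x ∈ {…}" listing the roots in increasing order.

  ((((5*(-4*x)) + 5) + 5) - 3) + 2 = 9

Step 1. [((((5*(-4*x)) + 5) + 5) - 3) + 2 = 9] peel the +2: subtract 2 from each side. So sub: (((5*(-4*x)) + 5) + 5) - 3 = 7.
Step 2. [(((5*(-4*x)) + 5) + 5) - 3 = 7] add 3: x sits inside (… - 3), so sub: ((5*(-4*x)) + 5) + 5 = 10.
Step 3. [((5*(-4*x)) + 5) + 5 = 10] peel the +5: subtract 5 from each side, so sub: (5*(-4*x)) + 5 = 5.
Step 4. [(5*(-4*x)) + 5 = 5] 5 divides every term; factor it out. So factor: (-4*x) + 1 = 1.
Step 5. [(-4*x) + 1 = 1] +1 is outermost — subtract 1 both sides. So sub: -4*x = 0.
Step 6. [-4*x = 0] -4 out front; divide by -4, so div: x = 0.

Answer: x ∈ {0}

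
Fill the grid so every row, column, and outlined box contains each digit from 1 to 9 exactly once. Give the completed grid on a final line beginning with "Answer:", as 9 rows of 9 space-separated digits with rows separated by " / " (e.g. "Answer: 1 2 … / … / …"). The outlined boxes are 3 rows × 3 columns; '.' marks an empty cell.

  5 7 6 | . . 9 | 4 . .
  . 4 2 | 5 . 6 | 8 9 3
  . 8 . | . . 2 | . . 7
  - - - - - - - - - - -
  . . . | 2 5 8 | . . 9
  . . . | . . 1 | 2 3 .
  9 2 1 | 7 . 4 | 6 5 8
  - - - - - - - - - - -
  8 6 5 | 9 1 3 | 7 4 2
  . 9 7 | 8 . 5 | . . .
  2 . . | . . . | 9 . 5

Step 1. [r1c9∈{1}] r1c9 is down to just 1 ⇒ r1c9=1.
Step 2. [r4c1∈{3,4,6,7}] r4c1 is the only open cell in row 4 admitting 6 ⇒ r4c1=6.
Step 3. [r4c3∈{3,4}] 4 has one home in row 4: r4c3 ⇒ r4c3=4.
Step 4. [r9c3∈{3}] nothing but 3 survives at r9c3, so r9c3=3.
Step 5. [r3c1∈{1,3}] across col 1, 3 lands solely at r3c1 ⇒ r3c1=3.
Step 6. [r3c5∈{4}] r3c5's peers cover all but 4, so r3c5=4.
Step 7. [r8c9∈{6}] only 6 remains possible at r8c9. So r8c9=6.
Step 8. [r8c8∈{1}] r8c8's peers cover all but 1 ⇒ r8c8=1.
Step 9. [r5c4∈{6}] r5c4's peers cover all but 6, so r5c4=6.
Step 10. [r1c4∈{3}] only 3 remains possible at r1c4. So r1c4=3.
Step 11. [r2c5∈{7}] r2c5 has the single candidate 7 ⇒ r2c5=7.
Step 12. [r4c8∈{7}] r4c8's peers cover all but 7, so r4c8=7.
Step 13. [r9c4∈{4}] nothing but 4 survives at r9c4 ⇒ r9c4=4.
Step 14. [r6c5∈{3}] r6c5 has the single candidate 3. So r6c5=3.
Step 15. [r3c8∈{6}] r3c8 is down to just 6, so r3c8=6.
Step 16. [r3c3∈{9}] r3c3 has the single candidate 9 ⇒ r3c3=9.
Step 17. [r5c5∈{9}] nothing but 9 survives at r5c5. So r5c5=9.
Step 18. [r5c1∈{7}] r5c1's peers cover all but 7. So r5c1=7.
Step 19. [r9c8∈{8}] nothing but 8 survives at r9c8. So r9c8=8.
Step 20. [r2c1∈{1}] r2c1's peers cover all but 1. So r2c1=1.
Step 21. [r1c8∈{2}] r1c8 is down to just 2, so r1c8=2.
Step 22. [r9c6∈{7}] nothing but 7 survives at r9c6. So r9c6=7.
Step 23. [r4c2∈{3}] nothing but 3 survives at r4c2. So r4c2=3.
Step 24. [r8c7∈{3}] r8c7 is down to just 3. So r8c7=3.
Step 25. [r4c7∈{1}] r4c7's peers cover all but 1. So r4c7=1.
Step 26. [r5c9∈{4}] nothing but 4 survives at r5c9. So r5c9=4.
Step 27. [r9c2∈{1}] r9c2 is down to just 1. So r9c2=1.
Step 28. [r5c2∈{5}] r5c2 is down to just 5. So r5c2=5.
Step 29. [r8c1∈{4}] only 4 remains possible at r8c1. So r8c1=4.
Step 30. [r1c5∈{8}] r1c5's peers cover all but 8 ⇒ r1c5=8.
Step 31. [r9c5∈{6}] r9c5 is down to just 6. So r9c5=6.
Step 32. [r3c7∈{5}] r3c7 has the single candidate 5 ⇒ r3c7=5.
Step 33. [r3c4∈{1}] only 1 remains possible at r3c4 ⇒ r3c4=1.
Step 34. [r8c5∈{2}] only 2 remains possible at r8c5, so r8c5=2.
Step 35. [r5c3∈{8}] r5c3 is down to just 8, so r5c3=8.

Answer: 5 7 6 3 8 9 4 2 1 / 1 4 2 5 7 6 8 9 3 / 3 8 9 1 4 2 5 6 7 / 6 3 4 2 5 8 1 7 9 / 7 5 8 6 9 1 2 3 4 / 9 2 1 7 3 4 6 5 8 / 8 6 5 9 1 3 7 4 2 / 4 9 7 8 2 5 3 1 6 / 2 1 3 4 6 7 9 8 5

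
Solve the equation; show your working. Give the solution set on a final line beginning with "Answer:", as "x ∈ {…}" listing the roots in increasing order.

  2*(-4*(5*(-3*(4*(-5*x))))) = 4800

Step 1. [2*(-4*(5*(-3*(4*(-5*x))))) = 4800] 2 out front; divide by 2. So div: -4*(5*(-3*(4*(-5*x)))) = 2400.
Step 2. [-4*(5*(-3*(4*(-5*x)))) = 2400] leading coefficient -4: divide by -4, so div: 5*(-3*(4*(-5*x))) = -600.
Step 3. [5*(-3*(4*(-5*x))) = -600] 5 out front; divide by 5. So div: -3*(4*(-5*x)) = -120.
Step 4. [-3*(4*(-5*x)) = -120] LHS = -3·(…); ÷-3 both sides. So div: 4*(-5*x) = 40.
Step 5. [4*(-5*x) = 40] 4·(inner) — divide through by 4. So div: -5*x = 10.
Step 6. [-5*x = 10] -5 out front; divide by -5. So div: x = -2.

Answer: x ∈ {-2}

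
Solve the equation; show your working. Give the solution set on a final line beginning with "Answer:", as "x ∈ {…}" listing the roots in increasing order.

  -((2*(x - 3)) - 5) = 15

Step 1. [-((2*(x - 3)) - 5) = 15] flip signs both sides. So neg: (2*(x - 3)) - 5 = -15.
Step 2. [(2*(x - 3)) - 5 = -15] add 5: x sits inside (… - 5). So sub: 2*(x - 3) = -10.
Step 3. [2*(x - 3) = -10] 2 out front; divide by 2, so div: x - 3 = -5.
Step 4. [x - 3 = -5] -3 is outermost — add 3 both sides. So sub: x = -2.

Answer: x ∈ {-2}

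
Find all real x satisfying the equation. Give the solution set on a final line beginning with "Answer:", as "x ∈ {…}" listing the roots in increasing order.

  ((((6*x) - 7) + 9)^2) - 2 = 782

Step 1. [((((6*x) - 7) + 9)^2) - 2 = 782] peel the -2: add 2 from each side. So sub: (((6*x) - 7) + 9)^2 = 784.
Step 2. [(((6*x) - 7) + 9)^2 = 784] √ both sides: 784 ≥ 0 gives two branches ⇒ sqrt: ((6*x) - 7) + 9 = 28 or -28.
Step 3. [((6*x) - 7) + 9 = 28 or -28] peel the +9: subtract 9 from each side, so sub: (6*x) - 7 = 19 or -37.
Step 4. [(6*x) - 7 = 19 or -37] peel the -7: add 7 from each side, so sub: 6*x = 26 or -30.
Step 5. [6*x = 26 or -30] leading coefficient 6: divide by 6 ⇒ div: x = 13/3 or -5.

Answer: x ∈ {-5, 13/3}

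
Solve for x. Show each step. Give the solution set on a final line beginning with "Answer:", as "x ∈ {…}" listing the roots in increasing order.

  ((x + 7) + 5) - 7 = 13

Step 1. [((x + 7) + 5) - 7 = 13] peel the -7: add 7 from each side, so sub: (x + 7) + 5 = 20.
Step 2. [(x + 7) + 5 = 20] 5 comes off first (subtract 5) ⇒ sub: x + 7 = 15.
Step 3. [x + 7 = 15] +7 is outermost — subtract 7 both sides ⇒ sub: x = 8.

Answer: x ∈ {8}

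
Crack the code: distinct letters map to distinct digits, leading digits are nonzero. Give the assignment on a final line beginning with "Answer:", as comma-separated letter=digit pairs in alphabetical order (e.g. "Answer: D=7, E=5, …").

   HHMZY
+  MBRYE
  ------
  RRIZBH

Step 1. [col 1: Y + E ≡ H (mod 10)] H=7 is one option consistent with column 1 (Y + E ≡ H (mod 10), carry-in 0) — take it ⇒ H=7.
Step 2. [col 1: Y + E ≡ H (mod 10)] Y=5 is one option consistent with column 1 (Y + E ≡ H (mod 10), carry-in 0) — take it ⇒ Y=5.
Step 3. [col 1: Y + E ≡ H (mod 10)] in column 1 we have Y+E≡H with carry-in 0; given Y=5, H=7 and digits 5,7 already taken and all letters distinct, that pins E to 2. So E=2.
Step 4. [col 2: Z + Y ≡ B (mod 10)] column 2 (Z + Y ≡ B (mod 10), carry-in 0) doesn't pin B yet; pick B=9 and continue, so B=9.
Step 5. [col 2: Z + Y ≡ B (mod 10)] column 2: given Y=5, B=9, carry-in 0, and digits 2,5,7,9 already taken and all letters distinct, Z+Y≡B (mod 10) forces Z=4 ⇒ Z=4.
Step 6. [col 3: M + R ≡ Z (mod 10)] no forcing yet in column 3 (carry-in 0); M=3 is free and consistent — try it, so M=3.
Step 7. [col 3: M + R ≡ Z (mod 10)] column 3: given M=3, Z=4, carry-in 0, and digits 2,3,4,5,7,9 already taken and all letters distinct, M+R≡Z (mod 10) forces R=1 ⇒ R=1.
Step 8. [col 4: H + B ≡ I (mod 10)] from column 4 (H=7, B=9, carry-in 0, digits 1,2,3,4,5,7,9 already taken and all letters distinct): I must equal 6, so I=6.

Answer: B=9, E=2, H=7, I=6, M=3, R=1, Y=5, Z=4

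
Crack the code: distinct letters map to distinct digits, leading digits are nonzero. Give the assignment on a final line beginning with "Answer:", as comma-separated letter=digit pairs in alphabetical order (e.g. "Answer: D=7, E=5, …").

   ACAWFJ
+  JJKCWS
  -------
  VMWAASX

Step 1. [col 1: J + S ≡ X (mod 10)] column 1 (J + S ≡ X (mod 10), carry-in 0) doesn't pin X yet; pick X=0 and continue ⇒ X=0.
Step 2. [col 1: J + S ≡ X (mod 10)] column 1 (J + S ≡ X (mod 10), carry-in 0) doesn't pin S yet; pick S=2 and continue ⇒ S=2.
Step 3. [V] V is the leading digit of a 7-digit sum of two 6-digit numbers; the final carry is exactly 1 ⇒ V=1.
Step 4. [col 1: J + S ≡ X (mod 10)] from column 1 (S=2, X=0, carry-in 0, digits 0,1,2 already taken and all letters distinct): J must equal 8 ⇒ J=8.
Step 5. [col 2: F + W ≡ S (mod 10)] F=5 is one option consistent with column 2 (F + W ≡ S (mod 10), carry-in 1) — take it. So F=5.
Step 6. [col 2: F + W ≡ S (mod 10)] from column 2 (F=5, S=2, carry-in 1, digits 0,1,2,5,8 already taken and all letters distinct): W must equal 6, so W=6.
Step 7. [col 3: W + C ≡ A (mod 10)] column 3: given W=6, carry-in 1, and digits 0,1,2,5,6,8 already taken and all letters distinct, W+C≡A (mod 10) forces A=4, so A=4.
Step 8. [col 3: W + C ≡ A (mod 10)] column 3: given W=6, A=4, carry-in 1, and digits 0,1,2,4,5,6,8 already taken and all letters distinct, W+C≡A (mod 10) forces C=7, so C=7.
Step 9. [col 4: A + K ≡ A (mod 10)] in column 4 we have A+K≡A with carry-in 1; given A=4 and digits 0,1,2,4,5,6,7,8 already taken and all letters distinct, that pins K to 9, so K=9.
Step 10. [col 6: A + J ≡ M (mod 10)] from column 6 (A=4, J=8, carry-in 1, digits 0,1,2,4,5,6,7,8,9 already taken and all letters distinct): M must equal 3. So M=3.

Answer: A=4, C=7, F=5, J=8, K=9, M=3, S=2, V=1, W=6, X=0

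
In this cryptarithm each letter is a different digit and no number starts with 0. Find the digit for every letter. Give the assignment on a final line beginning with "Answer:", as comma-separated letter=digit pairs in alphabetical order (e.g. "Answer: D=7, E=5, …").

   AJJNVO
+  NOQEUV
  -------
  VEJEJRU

Step 1. [col 1: O + V ≡ U (mod 10)] several values work for V in column 1 (O + V ≡ U (mod 10), carry-in 0); try V=1 ⇒ V=1.
Step 2. [col 1: O + V ≡ U (mod 10)] several values work for U in column 1 (O + V ≡ U (mod 10), carry-in 0); try U=0 ⇒ U=0.
Step 3. [col 1: O + V ≡ U (mod 10)] from column 1 (V=1, U=0, carry-in 0, digits 0,1 already taken and all letters distinct): O must equal 9 ⇒ O=9.
Step 4. [col 2: V + U ≡ R (mod 10)] column 2 reads V+U+carry(1)=R with V=1, U=0; with digits 0,1,9 already taken and all letters distinct, the only value for R is 2, so R=2.
Step 5. [col 3: N + E ≡ J (mod 10)] column 3 (N + E ≡ J (mod 10), carry-in 0) doesn't pin N yet; pick N=4 and continue, so N=4.
Step 6. [col 3: N + E ≡ J (mod 10)] in column 3 we have N+E≡J with carry-in 0; given N=4 and digits 0,1,2,4,9 already taken and all letters distinct, that pins E to 3. So E=3.
Step 7. [col 3: N + E ≡ J (mod 10)] column 3: given N=4, E=3, carry-in 0, and digits 0,1,2,3,4,9 already taken and all letters distinct, N+E≡J (mod 10) forces J=7 ⇒ J=7.
Step 8. [col 4: J + Q ≡ E (mod 10)] from column 4 (J=7, E=3, carry-in 0, digits 0,1,2,3,4,7,9 already taken and all letters distinct): Q must equal 6 ⇒ Q=6.
Step 9. [col 6: A + N ≡ E (mod 10)] from column 6 (N=4, E=3, carry-in 1, digits 0,1,2,3,4,6,7,9 already taken and all letters distinct): A must equal 8 ⇒ A=8.

Answer: A=8, E=3, J=7, N=4, O=9, Q=6, R=2, U=0, V=1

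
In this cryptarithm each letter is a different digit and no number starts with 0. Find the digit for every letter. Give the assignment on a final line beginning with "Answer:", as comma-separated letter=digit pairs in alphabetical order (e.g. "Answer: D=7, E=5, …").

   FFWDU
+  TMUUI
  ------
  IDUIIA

Step 1. [col 1: U + I ≡ A (mod 10)] no forcing yet in column 1 (carry-in 0); I=1 is free and consistent — try it ⇒ I=1.
Step 2. [col 1: U + I ≡ A (mod 10)] several values work for U in column 1 (U + I ≡ A (mod 10), carry-in 0); try U=8, so U=8.
Step 3. [col 1: U + I ≡ A (mod 10)] from column 1 (U=8, I=1, carry-in 0, digits 1,8 already taken and all letters distinct): A must equal 9, so A=9.
Step 4. [col 2: D + U ≡ I (mod 10)] column 2: given U=8, I=1, carry-in 0, and digits 1,8,9 already taken and all letters distinct, D+U≡I (mod 10) forces D=3. So D=3.
Step 5. [col 3: W + U ≡ I (mod 10)] column 3 reads W+U+carry(1)=I with U=8, I=1; with digits 1,3,8,9 already taken and all letters distinct, the only value for W is 2. So W=2.
Step 6. [col 4: F + M ≡ U (mod 10)] several values work for M in column 4 (F + M ≡ U (mod 10), carry-in 1); try M=0 ⇒ M=0.
Step 7. [col 4: F + M ≡ U (mod 10)] from column 4 (M=0, U=8, carry-in 1, digits 0,1,2,3,8,9 already taken and all letters distinct): F must equal 7, so F=7.
Step 8. [col 5: F + T ≡ D (mod 10)] column 5: given F=7, D=3, carry-in 0, and digits 0,1,2,3,7,8,9 already taken and all letters distinct, F+T≡D (mod 10) forces T=6, so T=6.

Answer: A=9, D=3, F=7, I=1, M=0, T=6, U=8, W=2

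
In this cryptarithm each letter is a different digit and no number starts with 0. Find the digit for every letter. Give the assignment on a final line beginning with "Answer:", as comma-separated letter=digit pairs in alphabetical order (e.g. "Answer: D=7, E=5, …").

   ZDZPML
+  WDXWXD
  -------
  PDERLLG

Step 1. [col 1: L + D ≡ G (mod 10)] L=6 is one option consistent with column 1 (L + D ≡ G (mod 10), carry-in 0) — take it. So L=6.
Step 2. [P] adding two 6-digit numbers gives at most 6+1 digits, and here it does — P is that final carry and must be 1 ⇒ P=1.
Step 3. [col 1: L + D ≡ G (mod 10)] several values work for G in column 1 (L + D ≡ G (mod 10), carry-in 0); try G=9 ⇒ G=9.
Step 4. [col 1: L + D ≡ G (mod 10)] in column 1 we have L+D≡G with carry-in 0; given L=6, G=9 and digits 1,6,9 already taken and all letters distinct, that pins D to 3 ⇒ D=3.
Step 5. [col 2: M + X ≡ L (mod 10)] no forcing yet in column 2 (carry-in 0); X=2 is free and consistent — try it. So X=2.
Step 6. [col 2: M + X ≡ L (mod 10)] column 2 reads M+X+carry(0)=L with X=2, L=6; with digits 1,2,3,6,9 already taken and all letters distinct, the only value for M is 4. So M=4.
Step 7. [col 3: P + W ≡ L (mod 10)] column 3: given P=1, L=6, carry-in 0, and digits 1,2,3,4,6,9 already taken and all letters distinct, P+W≡L (mod 10) forces W=5 ⇒ W=5.
Step 8. [col 4: Z + X ≡ R (mod 10)] from column 4 (X=2, carry-in 0, digits 1,2,3,4,5,6,9 already taken and all letters distinct): Z must equal 8, so Z=8.
Step 9. [col 4: Z + X ≡ R (mod 10)] in column 4 we have Z+X≡R with carry-in 0; given Z=8, X=2 and digits 1,2,3,4,5,6,8,9 already taken and all letters distinct, that pins R to 0 ⇒ R=0.
Step 10. [col 5: D + D ≡ E (mod 10)] column 5: given D=3, carry-in 1, and digits 0,1,2,3,4,5,6,8,9 already taken and all letters distinct, D+D≡E (mod 10) forces E=7 ⇒ E=7.

Answer: D=3, E=7, G=9, L=6, M=4, P=1, R=0, W=5, X=2, Z=8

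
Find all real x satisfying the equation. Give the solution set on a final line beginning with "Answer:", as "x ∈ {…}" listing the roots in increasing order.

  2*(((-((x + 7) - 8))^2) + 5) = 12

Step 1. [2*(((-((x + 7) - 8))^2) + 5) = 12] leading coefficient 2: divide by 2, so div: ((-((x + 7) - 8))^2) + 5 = 6.
Step 2. [((-((x + 7) - 8))^2) + 5 = 6] subtract 5: x sits inside (… + 5). So sub: (-((x + 7) - 8))^2 = 1.
Step 3. [(-((x + 7) - 8))^2 = 1] √ both sides: 1 ≥ 0 gives two branches, so sqrt: -((x + 7) - 8) = 1 or -1.
Step 4. [-((x + 7) - 8) = 1 or -1] flip signs both sides, so neg: (x + 7) - 8 = -1 or 1.
Step 5. [(x + 7) - 8 = -1 or 1] add 8: x sits inside (… - 8) ⇒ sub: x + 7 = 7 or 9.
Step 6. [x + 7 = 7 or 9] +7 is outermost — subtract 7 both sides ⇒ sub: x = 0 or 2.

Answer: x ∈ {0, 2}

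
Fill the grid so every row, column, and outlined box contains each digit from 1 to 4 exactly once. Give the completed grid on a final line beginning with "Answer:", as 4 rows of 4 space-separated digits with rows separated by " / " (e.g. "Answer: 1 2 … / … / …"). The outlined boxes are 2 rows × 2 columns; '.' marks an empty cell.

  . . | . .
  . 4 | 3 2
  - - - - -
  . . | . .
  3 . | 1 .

Step 1. [r3c1∈{1,2,4}] across col 1, 4 lands solely at r3c1 ⇒ r3c1=4.
Step 2. [r1c4∈{1,4}] r1c4 is the only open cell in col 4 admitting 1. So r1c4=1.
Step 3. [r4c2∈{2}] r4c2's peers cover all but 2. So r4c2=2.
Step 4. [r3c4∈{3}] nothing but 3 survives at r3c4. So r3c4=3.
Step 5. [r2c1∈{1}] r2c1's peers cover all but 1, so r2c1=1.
Step 6. [r1c2∈{3}] nothing but 3 survives at r1c2 ⇒ r1c2=3.
Step 7. [r4c4∈{4}] only 4 remains possible at r4c4, so r4c4=4.
Step 8. [r1c3∈{4}] r1c3's peers cover all but 4. So r1c3=4.
Step 9. [r3c3∈{2}] r3c3 is down to just 2. So r3c3=2.
Step 10. [r1c1∈{2}] nothing but 2 survives at r1c1, so r1c1=2.
Step 11. [r3c2∈{1}] r3c2 has the single candidate 1, so r3c2=1.

Answer: 2 3 4 1 / 1 4 3 2 / 4 1 2 3 / 3 2 1 4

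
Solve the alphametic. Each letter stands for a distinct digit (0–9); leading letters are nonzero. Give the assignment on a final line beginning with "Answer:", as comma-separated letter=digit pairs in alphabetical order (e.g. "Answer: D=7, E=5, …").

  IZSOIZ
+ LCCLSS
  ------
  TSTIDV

Step 1. [col 1: Z + S ≡ V (mod 10)] S=7 is one option consistent with column 1 (Z + S ≡ V (mod 10), carry-in 0) — take it. So S=7.
Step 2. [col 1: Z + S ≡ V (mod 10)] no forcing yet in column 1 (carry-in 0); Z=6 is free and consistent — try it, so Z=6.
Step 3. [col 1: Z + S ≡ V (mod 10)] from column 1 (Z=6, S=7, carry-in 0, digits 6,7 already taken and all letters distinct): V must equal 3 ⇒ V=3.
Step 4. [col 2: I + S ≡ D (mod 10)] column 2 (I + S ≡ D (mod 10), carry-in 1) doesn't pin I yet; pick I=4 and continue. So I=4.
Step 5. [col 2: I + S ≡ D (mod 10)] column 2 reads I+S+carry(1)=D with I=4, S=7; with digits 3,4,6,7 already taken and all letters distinct, the only value for D is 2. So D=2.
Step 6. [col 3: O + L ≡ I (mod 10)] O=8 is one option consistent with column 3 (O + L ≡ I (mod 10), carry-in 1) — take it. So O=8.
Step 7. [col 3: O + L ≡ I (mod 10)] column 3: given O=8, I=4, carry-in 1, and digits 2,3,4,6,7,8 already taken and all letters distinct, O+L≡I (mod 10) forces L=5, so L=5.
Step 8. [col 4: S + C ≡ T (mod 10)] column 4 reads S+C+carry(1)=T with S=7; with digits 2,3,4,5,6,7,8 already taken and all letters distinct, the only value for C is 1 ⇒ C=1.
Step 9. [col 4: S + C ≡ T (mod 10)] in column 4 we have S+C≡T with carry-in 1; given S=7, C=1 and digits 1,2,3,4,5,6,7,8 already taken and all letters distinct, that pins T to 9. So T=9.

Answer: C=1, D=2, I=4, L=5, O=8, S=7, T=9, V=3, Z=6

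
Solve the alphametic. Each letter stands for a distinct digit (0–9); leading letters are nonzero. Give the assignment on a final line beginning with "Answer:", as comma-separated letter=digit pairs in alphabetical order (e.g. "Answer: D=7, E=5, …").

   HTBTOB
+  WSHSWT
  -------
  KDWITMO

Step 1. [col 1: B + T ≡ O (mod 10)] several values work for B in column 1 (B + T ≡ O (mod 10), carry-in 0); try B=2. So B=2.
Step 2. [K] the sum has 7 digits but both addends have 6; that extra leading digit K is the final carry, namely 1 ⇒ K=1.
Step 3. [col 1: B + T ≡ O (mod 10)] T=6 is one option consistent with column 1 (B + T ≡ O (mod 10), carry-in 0) — take it ⇒ T=6.
Step 4. [col 1: B + T ≡ O (mod 10)] column 1: given B=2, T=6, carry-in 0, and digits 1,2,6 already taken and all letters distinct, B+T≡O (mod 10) forces O=8 ⇒ O=8.
Step 5. [col 2: O + W ≡ M (mod 10)] several values work for M in column 2 (O + W ≡ M (mod 10), carry-in 0); try M=3. So M=3.
Step 6. [col 2: O + W ≡ M (mod 10)] in column 2 we have O+W≡M with carry-in 0; given O=8, M=3 and digits 1,2,3,6,8 already taken and all letters distinct, that pins W to 5. So W=5.
Step 7. [col 3: T + S ≡ T (mod 10)] column 3: given T=6, carry-in 1, and digits 1,2,3,5,6,8 already taken and all letters distinct, T+S≡T (mod 10) forces S=9 ⇒ S=9.
Step 8. [col 4: B + H ≡ I (mod 10)] no forcing yet in column 4 (carry-in 1); I=7 is free and consistent — try it, so I=7.
Step 9. [col 4: B + H ≡ I (mod 10)] column 4 reads B+H+carry(1)=I with B=2, I=7; with digits 1,2,3,5,6,7,8,9 already taken and all letters distinct, the only value for H is 4 ⇒ H=4.
Step 10. [col 6: H + W ≡ D (mod 10)] in column 6 we have H+W≡D with carry-in 1; given H=4, W=5 and digits 1,2,3,4,5,6,7,8,9 already taken and all letters distinct, that pins D to 0, so D=0.

Answer: B=2, D=0, H=4, I=7, K=1, M=3, O=8, S=9, T=6, W=5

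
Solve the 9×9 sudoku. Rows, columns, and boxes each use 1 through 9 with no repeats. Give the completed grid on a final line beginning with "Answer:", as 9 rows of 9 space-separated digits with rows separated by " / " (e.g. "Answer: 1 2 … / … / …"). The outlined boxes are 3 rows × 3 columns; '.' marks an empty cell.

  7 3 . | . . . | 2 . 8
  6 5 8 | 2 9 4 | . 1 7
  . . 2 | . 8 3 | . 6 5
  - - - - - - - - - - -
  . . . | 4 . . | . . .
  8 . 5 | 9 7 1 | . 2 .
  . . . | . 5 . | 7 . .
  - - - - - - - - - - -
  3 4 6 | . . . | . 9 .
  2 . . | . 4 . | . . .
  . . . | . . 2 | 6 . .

Step 1. [r1c3∈{1,4,9}] row 1 places 9 nowhere but r1c3 ⇒ r1c3=9.
Step 2. [r7c5∈{1}] r7c5's peers cover all but 1, so r7c5=1.
Step 3. [r3c2∈{1}] r3c2 is down to just 1. So r3c2=1.
Step 4. [r9c5∈{3}] r9c5's peers cover all but 3, so r9c5=3.
Step 5. [r6c4∈{3,6,8}] 3 has one home in col 4: r6c4. So r6c4=3.
Step 6. [r4c3∈{1,3,7}] col 3 places 3 nowhere but r4c3, so r4c3=3.
Step 7. [r8c6∈{5,6,7,8,9}] r8c6 is the only open cell in col 6 admitting 9, so r8c6=9.
Step 8. [r4c2∈{2,6,7,9}] across row 4, 7 lands solely at r4c2 ⇒ r4c2=7.
Step 9. [r7c6∈{5,7,8}] col 6 places 7 nowhere but r7c6. So r7c6=7.
Step 10. [r8c8∈{3,5,7,8}] in col 8, 3 fits only at r8c8, so r8c8=3.
Step 11. [r8c9∈{1}] nothing but 1 survives at r8c9 ⇒ r8c9=1.
Step 12. [r6c3∈{1,4}] across col 3, 4 lands solely at r6c3, so r6c3=4.
Step 13. [r6c8∈{8}] only 8 remains possible at r6c8. So r6c8=8.
Step 14. [r6c6∈{6}] r6c6's peers cover all but 6. So r6c6=6.
Step 15. [r6c9∈{9}] only 9 remains possible at r6c9 ⇒ r6c9=9.
Step 16. [r9c1∈{1,5,9}] col 1 places 5 nowhere but r9c1 ⇒ r9c1=5.
Step 17. [r8c4∈{5,6,8}] across row 8, 6 lands solely at r8c4, so r8c4=6.
Step 18. [r8c7∈{5,8}] row 8 places 5 nowhere but r8c7 ⇒ r8c7=5.
Step 19. [r5c9∈{3,4,6}] across col 9, 3 lands solely at r5c9 ⇒ r5c9=3.
Step 20. [r7c4∈{5,8}] row 7 places 5 nowhere but r7c4. So r7c4=5.
Step 21. [r1c8∈{4}] nothing but 4 survives at r1c8. So r1c8=4.
Step 22. [r9c2∈{8,9}] r9c2 is the only open cell in row 9 admitting 9, so r9c2=9.
Step 23. [r9c3∈{1,7}] r9c3 is the only open cell in row 9 admitting 1, so r9c3=1.
Step 24. [r6c1∈{1}] only 1 remains possible at r6c1 ⇒ r6c1=1.
Step 25. [r9c4∈{8}] r9c4's peers cover all but 8, so r9c4=8.
Step 26. [r4c1∈{9}] only 9 remains possible at r4c1 ⇒ r4c1=9.
Step 27. [r7c7∈{8}] r7c7's peers cover all but 8. So r7c7=8.
Step 28. [r4c7∈{1}] r4c7's peers cover all but 1. So r4c7=1.
Step 29. [r5c2∈{6}] r5c2's peers cover all but 6 ⇒ r5c2=6.
Step 30. [r2c7∈{3}] only 3 remains possible at r2c7, so r2c7=3.
Step 31. [r9c9∈{4}] r9c9 is down to just 4. So r9c9=4.
Step 32. [r4c5∈{2}] r4c5's peers cover all but 2, so r4c5=2.
Step 33. [r1c4∈{1}] nothing but 1 survives at r1c4. So r1c4=1.
Step 34. [r3c7∈{9}] r3c7's peers cover all but 9, so r3c7=9.
Step 35. [r5c7∈{4}] r5c7's peers cover all but 4, so r5c7=4.
Step 36. [r8c3∈{7}] nothing but 7 survives at r8c3, so r8c3=7.
Step 37. [r3c1∈{4}] only 4 remains possible at r3c1, so r3c1=4.
Step 38. [r6c2∈{2}] r6c2's peers cover all but 2, so r6c2=2.
Step 39. [r8c2∈{8}] nothing but 8 survives at r8c2 ⇒ r8c2=8.
Step 40. [r1c5∈{6}] r1c5 has the single candidate 6 ⇒ r1c5=6.
Step 41. [r3c4∈{7}] nothing but 7 survives at r3c4 ⇒ r3c4=7.
Step 42. [r4c6∈{8}] r4c6 has the single candidate 8. So r4c6=8.
Step 43. [r4c8∈{5}] r4c8 has the single candidate 5 ⇒ r4c8=5.
Step 44. [r4c9∈{6}] nothing but 6 survives at r4c9 ⇒ r4c9=6.
Step 45. [r1c6∈{5}] only 5 remains possible at r1c6. So r1c6=5.
Step 46. [r9c8∈{7}] r9c8 is down to just 7, so r9c8=7.
Step 47. [r7c9∈{2}] only 2 remains possible at r7c9. So r7c9=2.

Answer: 7 3 9 1 6 5 2 4 8 / 6 5 8 2 9 4 3 1 7 / 4 1 2 7 8 3 9 6 5 / 9 7 3 4 2 8 1 5 6 / 8 6 5 9 7 1 4 2 3 / 1 2 4 3 5 6 7 8 9 / 3 4 6 5 1 7 8 9 2 / 2 8 7 6 4 9 5 3 1 / 5 9 1 8 3 2 6 7 4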